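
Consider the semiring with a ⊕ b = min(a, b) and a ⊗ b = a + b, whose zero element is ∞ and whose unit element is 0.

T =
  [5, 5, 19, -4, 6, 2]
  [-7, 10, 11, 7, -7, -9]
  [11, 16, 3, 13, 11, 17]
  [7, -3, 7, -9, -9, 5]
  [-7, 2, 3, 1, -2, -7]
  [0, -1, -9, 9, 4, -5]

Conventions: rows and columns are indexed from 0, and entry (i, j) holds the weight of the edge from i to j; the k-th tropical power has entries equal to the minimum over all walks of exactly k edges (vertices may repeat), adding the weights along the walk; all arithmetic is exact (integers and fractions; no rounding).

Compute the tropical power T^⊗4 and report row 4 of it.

T^⊗2:
  [-2, -7, -7, -13, -13, -4]
  [-14, -10, -18, -11, -9, -14]
  [4, 10, 6, 4, 4, 4]
  [-16, -12, -6, -18, -18, -16]
  [-9, -8, -16, -11, -8, -12]
  [-8, -6, -14, -4, -8, -10]
T^⊗3:
  [-20, -16, -13, -22, -22, -20]
  [-17, -15, -23, -20, -20, -19]
  [-3, 1, -5, -5, -5, -3]
  [-25, -21, -25, -27, -27, -25]
  [-15, -14, -21, -20, -20, -17]
  [-15, -11, -19, -13, -13, -15]
T^⊗4:
  [-29, -25, -29, -31, -31, -29]
  [-27, -23, -28, -29, -29, -27]
  [-12, -8, -12, -14, -14, -12]
  [-34, -30, -34, -36, -36, -34]
  [-27, -23, -26, -29, -29, -27]
  [-20, -16, -24, -22, -22, -20]
Answer: row 4 of T^⊗4 = [-27, -23, -26, -29, -29, -27]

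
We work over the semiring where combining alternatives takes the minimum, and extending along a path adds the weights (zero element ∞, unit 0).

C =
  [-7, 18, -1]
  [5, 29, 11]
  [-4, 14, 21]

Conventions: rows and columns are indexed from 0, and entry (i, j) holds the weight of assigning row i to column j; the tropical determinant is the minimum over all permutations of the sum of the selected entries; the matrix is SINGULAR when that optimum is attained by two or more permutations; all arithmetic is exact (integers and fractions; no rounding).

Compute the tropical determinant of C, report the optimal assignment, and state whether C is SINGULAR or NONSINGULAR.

σ = (0, 1, 2): (-7) + 29 + 21 = 43
σ = (0, 2, 1): (-7) + 11 + 14 = 18
σ = (1, 0, 2): 18 + 5 + 21 = 44
σ = (1, 2, 0): 18 + 11 + (-4) = 25
σ = (2, 0, 1): (-1) + 5 + 14 = 18
σ = (2, 1, 0): (-1) + 29 + (-4) = 24
Optimal value attained by: σ = (0, 2, 1).
Answer: det⊕(C) = 18; verdict: SINGULAR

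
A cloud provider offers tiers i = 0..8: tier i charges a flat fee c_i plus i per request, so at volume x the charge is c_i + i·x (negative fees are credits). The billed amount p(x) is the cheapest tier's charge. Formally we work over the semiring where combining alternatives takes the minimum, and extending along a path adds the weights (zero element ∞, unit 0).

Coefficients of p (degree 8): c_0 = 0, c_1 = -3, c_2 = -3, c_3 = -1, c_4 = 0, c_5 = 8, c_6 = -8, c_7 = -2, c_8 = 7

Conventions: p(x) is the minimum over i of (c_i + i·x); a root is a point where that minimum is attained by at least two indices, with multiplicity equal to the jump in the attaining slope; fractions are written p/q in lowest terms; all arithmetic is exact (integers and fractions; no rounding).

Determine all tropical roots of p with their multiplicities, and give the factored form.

hull edge (i=0, c=0) to (i=1, c=-3): slope -3, span 1
hull edge (i=1, c=-3) to (i=6, c=-8): slope -1, span 5
hull edge (i=6, c=-8) to (i=7, c=-2): slope 6, span 1
hull edge (i=7, c=-2) to (i=8, c=7): slope 9, span 1
Factored form: p(x) = 7 ⊗ (x ⊕ (-9)) ⊗ (x ⊕ (-6)) ⊗ (x ⊕ 1) ⊗ (x ⊕ 1) ⊗ (x ⊕ 1) ⊗ (x ⊕ 1) ⊗ (x ⊕ 1) ⊗ (x ⊕ 3)
Answer: roots = -9 (mult 1), -6 (mult 1), 1 (mult 5), 3 (mult 1)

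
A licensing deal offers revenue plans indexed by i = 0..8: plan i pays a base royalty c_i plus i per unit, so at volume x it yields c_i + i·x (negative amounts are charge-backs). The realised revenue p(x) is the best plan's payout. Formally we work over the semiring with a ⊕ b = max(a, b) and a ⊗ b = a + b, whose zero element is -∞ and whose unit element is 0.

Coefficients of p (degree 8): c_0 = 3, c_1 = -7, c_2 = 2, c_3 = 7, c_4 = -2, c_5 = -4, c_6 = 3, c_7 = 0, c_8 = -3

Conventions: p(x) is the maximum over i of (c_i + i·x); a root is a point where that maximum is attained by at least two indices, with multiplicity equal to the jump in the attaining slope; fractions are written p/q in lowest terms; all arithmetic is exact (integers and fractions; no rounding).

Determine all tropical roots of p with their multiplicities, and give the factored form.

hull edge (i=0, c=3) to (i=3, c=7): slope 4/3, span 3
hull edge (i=3, c=7) to (i=6, c=3): slope -4/3, span 3
hull edge (i=6, c=3) to (i=8, c=-3): slope -3, span 2
Factored form: p(x) = -3 ⊗ (x ⊕ (-4/3)) ⊗ (x ⊕ (-4/3)) ⊗ (x ⊕ (-4/3)) ⊗ (x ⊕ 4/3) ⊗ (x ⊕ 4/3) ⊗ (x ⊕ 4/3) ⊗ (x ⊕ 3) ⊗ (x ⊕ 3)
Answer: roots = -4/3 (mult 3), 4/3 (mult 3), 3 (mult 2)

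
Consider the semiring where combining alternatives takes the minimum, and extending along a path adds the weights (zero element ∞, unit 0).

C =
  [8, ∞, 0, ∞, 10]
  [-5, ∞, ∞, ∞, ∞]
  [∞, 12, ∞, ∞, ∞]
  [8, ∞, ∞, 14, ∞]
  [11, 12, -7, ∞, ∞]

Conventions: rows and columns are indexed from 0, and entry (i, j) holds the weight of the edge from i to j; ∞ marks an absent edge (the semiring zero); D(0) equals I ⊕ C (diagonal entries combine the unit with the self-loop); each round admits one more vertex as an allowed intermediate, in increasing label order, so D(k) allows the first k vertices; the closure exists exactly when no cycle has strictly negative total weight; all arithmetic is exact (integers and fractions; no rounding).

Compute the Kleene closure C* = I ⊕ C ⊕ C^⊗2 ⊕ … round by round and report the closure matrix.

D(0):
  [0, ∞, 0, ∞, 10]
  [-5, 0, ∞, ∞, ∞]
  [∞, 12, 0, ∞, ∞]
  [8, ∞, ∞, 0, ∞]
  [11, 12, -7, ∞, 0]
D(1):
  [0, ∞, 0, ∞, 10]
  [-5, 0, -5, ∞, 5]
  [∞, 12, 0, ∞, ∞]
  [8, ∞, 8, 0, 18]
  [11, 12, -7, ∞, 0]
D(2):
  [0, ∞, 0, ∞, 10]
  [-5, 0, -5, ∞, 5]
  [7, 12, 0, ∞, 17]
  [8, ∞, 8, 0, 18]
  [7, 12, -7, ∞, 0]
D(3):
  [0, 12, 0, ∞, 10]
  [-5, 0, -5, ∞, 5]
  [7, 12, 0, ∞, 17]
  [8, 20, 8, 0, 18]
  [0, 5, -7, ∞, 0]
D(4):
  [0, 12, 0, ∞, 10]
  [-5, 0, -5, ∞, 5]
  [7, 12, 0, ∞, 17]
  [8, 20, 8, 0, 18]
  [0, 5, -7, ∞, 0]
D(5):
  [0, 12, 0, ∞, 10]
  [-5, 0, -5, ∞, 5]
  [7, 12, 0, ∞, 17]
  [8, 20, 8, 0, 18]
  [0, 5, -7, ∞, 0]
Answer: C* = [[0, 12, 0, ∞, 10], [-5, 0, -5, ∞, 5], [7, 12, 0, ∞, 17], [8, 20, 8, 0, 18], [0, 5, -7, ∞, 0]]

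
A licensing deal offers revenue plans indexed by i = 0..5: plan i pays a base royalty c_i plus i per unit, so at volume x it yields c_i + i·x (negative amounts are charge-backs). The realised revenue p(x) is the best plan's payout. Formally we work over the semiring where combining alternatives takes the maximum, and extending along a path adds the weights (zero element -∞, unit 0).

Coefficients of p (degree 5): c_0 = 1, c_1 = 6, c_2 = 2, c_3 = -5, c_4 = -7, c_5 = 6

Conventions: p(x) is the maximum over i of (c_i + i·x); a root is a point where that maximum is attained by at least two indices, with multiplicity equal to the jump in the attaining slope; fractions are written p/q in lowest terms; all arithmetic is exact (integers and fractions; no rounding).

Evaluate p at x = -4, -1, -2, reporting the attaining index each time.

p(-4) = max(1+0·(-4)=1, 6+1·(-4)=2, 2+2·(-4)=-6, -5+3·(-4)=-17, -7+4·(-4)=-23, 6+5·(-4)=-14) = 2 (attained by i=1)
p(-1) = max(1+0·(-1)=1, 6+1·(-1)=5, 2+2·(-1)=0, -5+3·(-1)=-8, -7+4·(-1)=-11, 6+5·(-1)=1) = 5 (attained by i=1)
p(-2) = max(1+0·(-2)=1, 6+1·(-2)=4, 2+2·(-2)=-2, -5+3·(-2)=-11, -7+4·(-2)=-15, 6+5·(-2)=-4) = 4 (attained by i=1)
Answer: p(-4) = 2; p(-1) = 5; p(-2) = 4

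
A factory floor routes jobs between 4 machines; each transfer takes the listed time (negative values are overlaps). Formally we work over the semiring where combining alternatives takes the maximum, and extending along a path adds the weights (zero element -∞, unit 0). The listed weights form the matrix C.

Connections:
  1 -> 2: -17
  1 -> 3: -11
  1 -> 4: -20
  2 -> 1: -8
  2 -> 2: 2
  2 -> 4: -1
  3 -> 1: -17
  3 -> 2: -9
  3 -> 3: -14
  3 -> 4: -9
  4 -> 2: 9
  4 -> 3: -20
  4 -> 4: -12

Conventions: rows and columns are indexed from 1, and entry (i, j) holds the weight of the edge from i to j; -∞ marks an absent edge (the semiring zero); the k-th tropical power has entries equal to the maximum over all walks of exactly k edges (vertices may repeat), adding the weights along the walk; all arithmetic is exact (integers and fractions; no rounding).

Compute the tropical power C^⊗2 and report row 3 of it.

C^⊗2:
  [-25, -11, -25, -18]
  [-6, 8, -19, 1]
  [-17, 0, -28, -10]
  [1, 11, -32, 8]
Answer: row 3 of C^⊗2 = [-17, 0, -28, -10]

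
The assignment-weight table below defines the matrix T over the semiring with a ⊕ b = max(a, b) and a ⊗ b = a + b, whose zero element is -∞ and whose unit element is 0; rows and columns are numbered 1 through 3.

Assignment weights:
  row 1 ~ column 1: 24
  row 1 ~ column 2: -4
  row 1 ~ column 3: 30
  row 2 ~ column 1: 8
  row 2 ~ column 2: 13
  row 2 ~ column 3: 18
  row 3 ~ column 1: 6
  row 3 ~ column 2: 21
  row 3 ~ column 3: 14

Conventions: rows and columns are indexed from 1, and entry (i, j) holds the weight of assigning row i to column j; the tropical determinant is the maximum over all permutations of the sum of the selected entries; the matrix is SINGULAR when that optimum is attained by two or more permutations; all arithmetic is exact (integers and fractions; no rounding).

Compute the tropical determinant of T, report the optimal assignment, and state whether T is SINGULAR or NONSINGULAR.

σ = (1, 2, 3): 24 + 13 + 14 = 51
σ = (1, 3, 2): 24 + 18 + 21 = 63
σ = (2, 1, 3): (-4) + 8 + 14 = 18
σ = (2, 3, 1): (-4) + 18 + 6 = 20
σ = (3, 1, 2): 30 + 8 + 21 = 59
σ = (3, 2, 1): 30 + 13 + 6 = 49
Optimal value attained by: σ = (1, 3, 2).
Answer: det⊕(T) = 63; verdict: NONSINGULAR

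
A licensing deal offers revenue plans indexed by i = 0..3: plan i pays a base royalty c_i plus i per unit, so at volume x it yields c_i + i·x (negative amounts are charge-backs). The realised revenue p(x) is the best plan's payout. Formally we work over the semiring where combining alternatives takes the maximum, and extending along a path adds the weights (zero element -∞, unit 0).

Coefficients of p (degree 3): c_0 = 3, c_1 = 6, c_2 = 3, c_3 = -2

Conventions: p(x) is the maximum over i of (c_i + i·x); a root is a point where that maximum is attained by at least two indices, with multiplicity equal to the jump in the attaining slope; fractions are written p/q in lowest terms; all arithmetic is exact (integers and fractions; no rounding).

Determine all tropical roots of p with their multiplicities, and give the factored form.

hull edge (i=0, c=3) to (i=1, c=6): slope 3, span 1
hull edge (i=1, c=6) to (i=2, c=3): slope -3, span 1
hull edge (i=2, c=3) to (i=3, c=-2): slope -5, span 1
Factored form: p(x) = -2 ⊗ (x ⊕ (-3)) ⊗ (x ⊕ 3) ⊗ (x ⊕ 5)
Answer: roots = -3 (mult 1), 3 (mult 1), 5 (mult 1)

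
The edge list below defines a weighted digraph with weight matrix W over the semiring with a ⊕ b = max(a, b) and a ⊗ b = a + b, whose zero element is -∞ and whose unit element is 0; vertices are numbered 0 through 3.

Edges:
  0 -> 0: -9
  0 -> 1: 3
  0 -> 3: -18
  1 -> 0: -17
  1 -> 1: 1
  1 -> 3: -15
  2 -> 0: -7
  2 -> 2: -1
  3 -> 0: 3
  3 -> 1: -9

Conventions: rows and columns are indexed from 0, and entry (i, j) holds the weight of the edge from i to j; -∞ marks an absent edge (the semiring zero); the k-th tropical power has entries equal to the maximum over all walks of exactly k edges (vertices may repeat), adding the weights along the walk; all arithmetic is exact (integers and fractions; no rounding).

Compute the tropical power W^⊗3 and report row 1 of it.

W^⊗2:
  [-14, 4, -∞, -12]
  [-12, 2, -∞, -14]
  [-8, -4, -2, -25]
  [-6, 6, -∞, -15]
W^⊗3:
  [-9, 5, -∞, -11]
  [-11, 3, -∞, -13]
  [-9, -3, -3, -19]
  [-11, 7, -∞, -9]
Answer: row 1 of W^⊗3 = [-11, 3, -∞, -13]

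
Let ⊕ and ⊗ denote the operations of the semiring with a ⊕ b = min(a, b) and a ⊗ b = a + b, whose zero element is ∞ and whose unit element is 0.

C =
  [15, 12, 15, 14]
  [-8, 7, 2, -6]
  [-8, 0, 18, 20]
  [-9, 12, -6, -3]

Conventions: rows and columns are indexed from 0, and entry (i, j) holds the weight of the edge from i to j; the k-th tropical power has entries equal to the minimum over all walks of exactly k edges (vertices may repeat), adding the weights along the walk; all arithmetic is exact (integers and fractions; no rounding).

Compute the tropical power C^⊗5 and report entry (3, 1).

C^⊗2:
  [4, 15, 8, 6]
  [-15, 2, -12, -9]
  [-8, 4, 2, -6]
  [-14, -6, -9, -6]
C^⊗3:
  [-3, 8, 0, 3]
  [-20, -12, -15, -12]
  [-15, 2, -12, -9]
  [-17, -9, -12, -12]
C^⊗4:
  [-8, 0, -3, 0]
  [-23, -15, -18, -18]
  [-20, -12, -15, -12]
  [-21, -12, -18, -15]
C^⊗5:
  [-11, -3, -6, -6]
  [-27, -18, -24, -21]
  [-23, -15, -18, -18]
  [-26, -18, -21, -18]
Key observation: the optimum is the walk 3->2->1->3->2->1, with weight (-6) + 0 + (-6) + (-6) + 0 = -18.
Optimal value attained by: walk 3->2->1->3->2->1.
Answer: (C^⊗5)[3][1] = -18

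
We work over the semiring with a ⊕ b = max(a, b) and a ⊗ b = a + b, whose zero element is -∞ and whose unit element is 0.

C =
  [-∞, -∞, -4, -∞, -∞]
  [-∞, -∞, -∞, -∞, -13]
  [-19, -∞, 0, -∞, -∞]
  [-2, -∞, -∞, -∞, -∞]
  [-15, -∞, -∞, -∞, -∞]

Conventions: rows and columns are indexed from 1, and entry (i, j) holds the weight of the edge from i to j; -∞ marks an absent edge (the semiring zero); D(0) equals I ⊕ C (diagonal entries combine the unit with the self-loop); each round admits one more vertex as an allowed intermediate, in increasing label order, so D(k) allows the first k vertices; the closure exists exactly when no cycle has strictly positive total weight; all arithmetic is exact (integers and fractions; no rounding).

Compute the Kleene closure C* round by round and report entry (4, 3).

D(0):
  [0, -∞, -4, -∞, -∞]
  [-∞, 0, -∞, -∞, -13]
  [-19, -∞, 0, -∞, -∞]
  [-2, -∞, -∞, 0, -∞]
  [-15, -∞, -∞, -∞, 0]
D(1):
  [0, -∞, -4, -∞, -∞]
  [-∞, 0, -∞, -∞, -13]
  [-19, -∞, 0, -∞, -∞]
  [-2, -∞, -6, 0, -∞]
  [-15, -∞, -19, -∞, 0]
D(2):
  [0, -∞, -4, -∞, -∞]
  [-∞, 0, -∞, -∞, -13]
  [-19, -∞, 0, -∞, -∞]
  [-2, -∞, -6, 0, -∞]
  [-15, -∞, -19, -∞, 0]
D(3):
  [0, -∞, -4, -∞, -∞]
  [-∞, 0, -∞, -∞, -13]
  [-19, -∞, 0, -∞, -∞]
  [-2, -∞, -6, 0, -∞]
  [-15, -∞, -19, -∞, 0]
D(4):
  [0, -∞, -4, -∞, -∞]
  [-∞, 0, -∞, -∞, -13]
  [-19, -∞, 0, -∞, -∞]
  [-2, -∞, -6, 0, -∞]
  [-15, -∞, -19, -∞, 0]
D(5):
  [0, -∞, -4, -∞, -∞]
  [-28, 0, -32, -∞, -13]
  [-19, -∞, 0, -∞, -∞]
  [-2, -∞, -6, 0, -∞]
  [-15, -∞, -19, -∞, 0]
Answer: C*[4][3] = -6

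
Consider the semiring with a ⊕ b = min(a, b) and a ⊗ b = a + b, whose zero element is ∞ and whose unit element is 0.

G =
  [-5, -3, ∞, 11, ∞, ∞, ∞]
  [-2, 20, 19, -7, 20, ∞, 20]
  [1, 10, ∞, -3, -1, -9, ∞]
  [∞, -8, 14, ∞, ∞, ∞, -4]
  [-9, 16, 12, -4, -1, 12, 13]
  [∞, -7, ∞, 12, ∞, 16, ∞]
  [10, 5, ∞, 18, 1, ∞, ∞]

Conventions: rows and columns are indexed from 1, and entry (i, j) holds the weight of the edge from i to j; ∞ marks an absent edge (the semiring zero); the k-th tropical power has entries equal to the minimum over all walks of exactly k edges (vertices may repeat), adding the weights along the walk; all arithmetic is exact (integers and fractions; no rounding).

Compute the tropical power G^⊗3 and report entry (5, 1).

G^⊗2:
  [-10, -8, 16, -10, 17, ∞, 7]
  [-7, -15, 7, 9, 18, 10, -11]
  [-10, -16, 11, -5, -2, 7, -7]
  [-10, 1, 11, -15, -3, 5, 12]
  [-14, -12, 10, -5, -2, 3, -8]
  [-9, 4, 12, -14, 13, 32, 8]
  [-8, 7, 13, -3, 0, 13, 14]
G^⊗3:
  [-15, -18, 4, -15, 8, 7, -14]
  [-17, -10, 4, -22, -10, -2, 5]
  [-18, -13, 3, -23, -6, 2, -9]
  [-15, -23, -1, -7, -4, 2, -19]
  [-19, -17, 7, -19, -7, 1, -9]
  [-14, -22, 0, -3, 9, 3, -18]
  [-13, -11, 11, -4, -1, 4, -7]
Key observation: the optimum is the walk 5->1->1->1, with weight (-9) + (-5) + (-5) = -19.
Optimal value attained by: walk 5->1->1->1.
Answer: (G^⊗3)[5][1] = -19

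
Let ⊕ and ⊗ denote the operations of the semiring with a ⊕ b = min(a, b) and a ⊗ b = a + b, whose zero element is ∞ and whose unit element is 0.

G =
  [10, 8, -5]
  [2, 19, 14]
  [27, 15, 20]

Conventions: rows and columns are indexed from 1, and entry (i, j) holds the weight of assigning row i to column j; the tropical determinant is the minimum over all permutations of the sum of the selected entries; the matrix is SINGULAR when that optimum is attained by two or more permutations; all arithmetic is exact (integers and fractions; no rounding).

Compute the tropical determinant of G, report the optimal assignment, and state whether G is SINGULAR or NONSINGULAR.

σ = (1, 2, 3): 10 + 19 + 20 = 49
σ = (1, 3, 2): 10 + 14 + 15 = 39
σ = (2, 1, 3): 8 + 2 + 20 = 30
σ = (2, 3, 1): 8 + 14 + 27 = 49
σ = (3, 1, 2): (-5) + 2 + 15 = 12
σ = (3, 2, 1): (-5) + 19 + 27 = 41
Optimal value attained by: σ = (3, 1, 2).
Answer: det⊕(G) = 12; verdict: NONSINGULAR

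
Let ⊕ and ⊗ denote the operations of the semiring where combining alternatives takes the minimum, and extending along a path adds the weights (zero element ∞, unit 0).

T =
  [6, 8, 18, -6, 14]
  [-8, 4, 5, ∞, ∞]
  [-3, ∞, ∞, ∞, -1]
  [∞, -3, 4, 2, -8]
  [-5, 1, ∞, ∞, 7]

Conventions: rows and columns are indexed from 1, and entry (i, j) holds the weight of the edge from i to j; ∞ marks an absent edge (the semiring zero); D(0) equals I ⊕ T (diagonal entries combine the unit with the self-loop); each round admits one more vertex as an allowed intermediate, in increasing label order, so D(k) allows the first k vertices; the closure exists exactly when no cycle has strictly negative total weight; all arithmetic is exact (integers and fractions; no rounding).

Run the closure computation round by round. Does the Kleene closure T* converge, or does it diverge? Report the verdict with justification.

D(0):
  [0, 8, 18, -6, 14]
  [-8, 0, 5, ∞, ∞]
  [-3, ∞, 0, ∞, -1]
  [∞, -3, 4, 0, -8]
  [-5, 1, ∞, ∞, 0]
D(1):
  [0, 8, 18, -6, 14]
  [-8, 0, 5, -14, 6]
  [-3, 5, 0, -9, -1]
  [∞, -3, 4, 0, -8]
  [-5, 1, 13, -11, 0]
Detection: at round 2, diagonal entry (4, 4) turns strictly negative.
Key observation: the cycle 4->2->1->4 has total weight (-3) + (-8) + (-6), which is strictly negative.
Answer: DIVERGES — negative cycle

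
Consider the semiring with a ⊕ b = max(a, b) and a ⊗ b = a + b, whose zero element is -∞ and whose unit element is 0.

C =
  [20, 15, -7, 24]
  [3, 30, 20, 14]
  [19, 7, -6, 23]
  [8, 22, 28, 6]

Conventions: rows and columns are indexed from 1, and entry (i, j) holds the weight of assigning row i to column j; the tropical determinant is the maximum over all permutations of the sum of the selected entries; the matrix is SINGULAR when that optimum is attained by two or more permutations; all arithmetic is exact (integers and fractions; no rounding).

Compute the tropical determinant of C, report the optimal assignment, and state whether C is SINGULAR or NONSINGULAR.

σ = (1, 2, 3, 4): 20 + 30 + (-6) + 6 = 50
σ = (1, 2, 4, 3): 20 + 30 + 23 + 28 = 101
σ = (1, 3, 2, 4): 20 + 20 + 7 + 6 = 53
σ = (1, 3, 4, 2): 20 + 20 + 23 + 22 = 85
σ = (1, 4, 2, 3): 20 + 14 + 7 + 28 = 69
σ = (1, 4, 3, 2): 20 + 14 + (-6) + 22 = 50
σ = (2, 1, 3, 4): 15 + 3 + (-6) + 6 = 18
σ = (2, 1, 4, 3): 15 + 3 + 23 + 28 = 69
σ = (2, 3, 1, 4): 15 + 20 + 19 + 6 = 60
σ = (2, 3, 4, 1): 15 + 20 + 23 + 8 = 66
σ = (2, 4, 1, 3): 15 + 14 + 19 + 28 = 76
σ = (2, 4, 3, 1): 15 + 14 + (-6) + 8 = 31
σ = (3, 1, 2, 4): (-7) + 3 + 7 + 6 = 9
σ = (3, 1, 4, 2): (-7) + 3 + 23 + 22 = 41
σ = (3, 2, 1, 4): (-7) + 30 + 19 + 6 = 48
σ = (3, 2, 4, 1): (-7) + 30 + 23 + 8 = 54
σ = (3, 4, 1, 2): (-7) + 14 + 19 + 22 = 48
σ = (3, 4, 2, 1): (-7) + 14 + 7 + 8 = 22
σ = (4, 1, 2, 3): 24 + 3 + 7 + 28 = 62
σ = (4, 1, 3, 2): 24 + 3 + (-6) + 22 = 43
σ = (4, 2, 1, 3): 24 + 30 + 19 + 28 = 101
σ = (4, 2, 3, 1): 24 + 30 + (-6) + 8 = 56
σ = (4, 3, 1, 2): 24 + 20 + 19 + 22 = 85
σ = (4, 3, 2, 1): 24 + 20 + 7 + 8 = 59
Optimal value attained by: σ = (1, 2, 4, 3).
Answer: det⊕(C) = 101; verdict: SINGULAR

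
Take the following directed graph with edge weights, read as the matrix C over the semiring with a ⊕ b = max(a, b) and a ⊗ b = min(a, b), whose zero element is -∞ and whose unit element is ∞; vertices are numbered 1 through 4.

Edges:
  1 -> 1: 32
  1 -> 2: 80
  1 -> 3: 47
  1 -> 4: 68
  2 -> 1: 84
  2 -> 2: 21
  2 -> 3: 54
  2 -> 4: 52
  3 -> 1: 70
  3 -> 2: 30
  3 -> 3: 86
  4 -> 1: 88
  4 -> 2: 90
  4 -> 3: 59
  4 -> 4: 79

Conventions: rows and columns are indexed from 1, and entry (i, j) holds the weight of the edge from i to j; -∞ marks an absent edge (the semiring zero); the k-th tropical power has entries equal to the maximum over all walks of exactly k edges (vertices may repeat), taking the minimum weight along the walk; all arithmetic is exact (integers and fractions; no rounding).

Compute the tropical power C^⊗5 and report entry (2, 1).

C^⊗2:
  [80, 68, 59, 68]
  [54, 80, 54, 68]
  [70, 70, 86, 68]
  [84, 80, 59, 79]
C^⊗3:
  [68, 80, 59, 68]
  [80, 68, 59, 68]
  [70, 70, 86, 68]
  [80, 80, 59, 79]
C^⊗4:
  [80, 68, 59, 68]
  [68, 80, 59, 68]
  [70, 70, 86, 68]
  [80, 80, 59, 79]
C^⊗5:
  [68, 80, 59, 68]
  [80, 68, 59, 68]
  [70, 70, 86, 68]
  [80, 80, 59, 79]
Key observation: the optimum is the walk 2->1->2->1->2->1, with weight 84 min 80 min 84 min 80 min 84 = 80.
Optimal value attained by: walk 2->1->2->1->2->1.
Answer: (C^⊗5)[2][1] = 80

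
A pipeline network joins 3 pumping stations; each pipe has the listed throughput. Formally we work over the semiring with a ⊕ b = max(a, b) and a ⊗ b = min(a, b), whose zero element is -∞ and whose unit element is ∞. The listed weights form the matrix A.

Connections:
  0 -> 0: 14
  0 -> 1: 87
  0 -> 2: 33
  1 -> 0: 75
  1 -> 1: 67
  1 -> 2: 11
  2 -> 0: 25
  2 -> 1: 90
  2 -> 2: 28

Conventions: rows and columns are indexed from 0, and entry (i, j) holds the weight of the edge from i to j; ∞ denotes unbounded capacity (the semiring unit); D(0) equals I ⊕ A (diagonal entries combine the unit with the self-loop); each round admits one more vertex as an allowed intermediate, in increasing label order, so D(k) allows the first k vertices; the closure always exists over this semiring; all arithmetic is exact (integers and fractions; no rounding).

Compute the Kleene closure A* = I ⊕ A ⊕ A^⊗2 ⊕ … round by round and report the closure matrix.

D(0):
  [∞, 87, 33]
  [75, ∞, 11]
  [25, 90, ∞]
D(1):
  [∞, 87, 33]
  [75, ∞, 33]
  [25, 90, ∞]
D(2):
  [∞, 87, 33]
  [75, ∞, 33]
  [75, 90, ∞]
D(3):
  [∞, 87, 33]
  [75, ∞, 33]
  [75, 90, ∞]
Answer: A* = [[∞, 87, 33], [75, ∞, 33], [75, 90, ∞]]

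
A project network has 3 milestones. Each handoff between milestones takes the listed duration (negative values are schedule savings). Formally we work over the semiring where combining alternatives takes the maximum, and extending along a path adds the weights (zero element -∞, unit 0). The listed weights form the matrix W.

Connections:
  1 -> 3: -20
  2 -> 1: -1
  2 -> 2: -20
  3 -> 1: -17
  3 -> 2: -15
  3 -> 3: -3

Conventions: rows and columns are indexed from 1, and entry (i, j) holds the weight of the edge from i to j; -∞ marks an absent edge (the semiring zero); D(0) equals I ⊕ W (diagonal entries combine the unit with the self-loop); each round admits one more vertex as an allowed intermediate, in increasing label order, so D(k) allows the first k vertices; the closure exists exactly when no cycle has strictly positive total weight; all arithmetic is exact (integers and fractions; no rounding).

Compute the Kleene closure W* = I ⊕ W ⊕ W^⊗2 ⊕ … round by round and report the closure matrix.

D(0):
  [0, -∞, -20]
  [-1, 0, -∞]
  [-17, -15, 0]
D(1):
  [0, -∞, -20]
  [-1, 0, -21]
  [-17, -15, 0]
D(2):
  [0, -∞, -20]
  [-1, 0, -21]
  [-16, -15, 0]
D(3):
  [0, -35, -20]
  [-1, 0, -21]
  [-16, -15, 0]
Answer: W* = [[0, -35, -20], [-1, 0, -21], [-16, -15, 0]]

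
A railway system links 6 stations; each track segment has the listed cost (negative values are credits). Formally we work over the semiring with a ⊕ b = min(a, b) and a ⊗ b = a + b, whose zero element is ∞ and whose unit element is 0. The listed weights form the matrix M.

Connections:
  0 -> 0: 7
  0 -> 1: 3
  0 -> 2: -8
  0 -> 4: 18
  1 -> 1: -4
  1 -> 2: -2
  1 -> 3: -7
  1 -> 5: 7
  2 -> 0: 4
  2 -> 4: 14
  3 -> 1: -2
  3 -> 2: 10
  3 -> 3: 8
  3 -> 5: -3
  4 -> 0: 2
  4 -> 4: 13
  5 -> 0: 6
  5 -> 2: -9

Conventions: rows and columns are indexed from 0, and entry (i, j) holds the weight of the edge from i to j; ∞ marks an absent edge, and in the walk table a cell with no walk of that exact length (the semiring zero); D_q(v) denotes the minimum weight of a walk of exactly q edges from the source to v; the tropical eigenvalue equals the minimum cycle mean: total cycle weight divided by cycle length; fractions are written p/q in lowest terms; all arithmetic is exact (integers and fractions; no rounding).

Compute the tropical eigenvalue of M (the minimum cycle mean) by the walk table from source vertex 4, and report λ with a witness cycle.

q=0: [∞, ∞, ∞, ∞, 0, ∞]
q=1: [2, ∞, ∞, ∞, 13, ∞]
q=2: [9, 5, -6, ∞, 20, ∞]
q=3: [-2, 1, 1, -2, 8, 12]
q=4: [5, -4, -10, -6, 15, -5]
q=5: [-6, -8, -14, -11, 4, -9]
q=6: [-10, -13, -18, -15, 0, -14]
Optimal cycle mean attained by: cycle 1->3->1, total (-7) + (-2), length 2.
Answer: λ = -9/2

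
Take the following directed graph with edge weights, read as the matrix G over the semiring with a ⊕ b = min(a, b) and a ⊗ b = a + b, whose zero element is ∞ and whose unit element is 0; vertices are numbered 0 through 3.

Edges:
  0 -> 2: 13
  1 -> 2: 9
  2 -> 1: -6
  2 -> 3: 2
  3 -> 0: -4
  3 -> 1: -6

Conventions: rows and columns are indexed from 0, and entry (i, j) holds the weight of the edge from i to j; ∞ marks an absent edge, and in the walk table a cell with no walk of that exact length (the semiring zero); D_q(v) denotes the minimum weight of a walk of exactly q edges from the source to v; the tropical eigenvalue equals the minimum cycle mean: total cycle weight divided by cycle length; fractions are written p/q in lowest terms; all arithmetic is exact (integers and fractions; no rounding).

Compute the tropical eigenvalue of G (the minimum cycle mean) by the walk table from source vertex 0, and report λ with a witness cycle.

q=0: [0, ∞, ∞, ∞]
q=1: [∞, ∞, 13, ∞]
q=2: [∞, 7, ∞, 15]
q=3: [11, 9, 16, ∞]
q=4: [∞, 10, 18, 18]
Optimal cycle mean attained by: cycle 1->2->1, total 9 + (-6), length 2.
Answer: λ = 3/2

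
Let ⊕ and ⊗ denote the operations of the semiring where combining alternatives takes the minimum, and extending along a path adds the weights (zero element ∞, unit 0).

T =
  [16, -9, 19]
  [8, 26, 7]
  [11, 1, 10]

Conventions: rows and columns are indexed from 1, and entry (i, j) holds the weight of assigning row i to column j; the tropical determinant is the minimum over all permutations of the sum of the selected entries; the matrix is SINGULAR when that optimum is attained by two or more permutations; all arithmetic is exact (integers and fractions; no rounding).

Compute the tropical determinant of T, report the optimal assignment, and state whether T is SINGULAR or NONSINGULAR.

σ = (1, 2, 3): 16 + 26 + 10 = 52
σ = (1, 3, 2): 16 + 7 + 1 = 24
σ = (2, 1, 3): (-9) + 8 + 10 = 9
σ = (2, 3, 1): (-9) + 7 + 11 = 9
σ = (3, 1, 2): 19 + 8 + 1 = 28
σ = (3, 2, 1): 19 + 26 + 11 = 56
Optimal value attained by: σ = (2, 1, 3).
Answer: det⊕(T) = 9; verdict: SINGULAR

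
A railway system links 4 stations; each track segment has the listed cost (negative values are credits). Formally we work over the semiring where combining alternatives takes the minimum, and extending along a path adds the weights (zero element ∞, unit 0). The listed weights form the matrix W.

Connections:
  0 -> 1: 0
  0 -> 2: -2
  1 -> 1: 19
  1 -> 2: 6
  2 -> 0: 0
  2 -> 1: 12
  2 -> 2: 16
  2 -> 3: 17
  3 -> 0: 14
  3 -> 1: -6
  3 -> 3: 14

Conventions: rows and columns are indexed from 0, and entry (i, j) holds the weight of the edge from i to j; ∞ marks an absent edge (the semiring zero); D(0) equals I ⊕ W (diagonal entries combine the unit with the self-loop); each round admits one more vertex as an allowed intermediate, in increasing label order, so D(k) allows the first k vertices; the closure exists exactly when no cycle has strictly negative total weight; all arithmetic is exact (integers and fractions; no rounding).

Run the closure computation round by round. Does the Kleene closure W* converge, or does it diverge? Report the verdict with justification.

D(0):
  [0, 0, -2, ∞]
  [∞, 0, 6, ∞]
  [0, 12, 0, 17]
  [14, -6, ∞, 0]
Detection: at round 1, diagonal entry (2, 2) turns strictly negative.
Key observation: the cycle 2->0->2 has total weight 0 + (-2), which is strictly negative.
Answer: DIVERGES — negative cycle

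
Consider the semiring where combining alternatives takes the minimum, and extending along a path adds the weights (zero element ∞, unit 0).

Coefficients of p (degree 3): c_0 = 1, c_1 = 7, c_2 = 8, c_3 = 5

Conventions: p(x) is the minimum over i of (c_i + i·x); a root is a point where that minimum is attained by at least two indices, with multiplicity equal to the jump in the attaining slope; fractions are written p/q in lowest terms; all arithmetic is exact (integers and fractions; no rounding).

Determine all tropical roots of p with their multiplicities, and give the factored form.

hull edge (i=0, c=1) to (i=3, c=5): slope 4/3, span 3
Factored form: p(x) = 5 ⊗ (x ⊕ (-4/3)) ⊗ (x ⊕ (-4/3)) ⊗ (x ⊕ (-4/3))
Answer: roots = -4/3 (mult 3)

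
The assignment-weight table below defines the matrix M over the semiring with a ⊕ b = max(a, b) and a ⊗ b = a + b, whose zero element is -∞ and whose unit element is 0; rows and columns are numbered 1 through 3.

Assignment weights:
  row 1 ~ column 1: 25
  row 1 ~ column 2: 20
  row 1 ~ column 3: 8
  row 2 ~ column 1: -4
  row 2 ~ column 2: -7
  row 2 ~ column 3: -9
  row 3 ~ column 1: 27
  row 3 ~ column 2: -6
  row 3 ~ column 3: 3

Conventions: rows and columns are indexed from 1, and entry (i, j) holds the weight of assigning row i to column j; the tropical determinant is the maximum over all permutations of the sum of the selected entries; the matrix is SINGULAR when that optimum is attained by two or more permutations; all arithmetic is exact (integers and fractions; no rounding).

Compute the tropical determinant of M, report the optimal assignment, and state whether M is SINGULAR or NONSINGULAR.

σ = (1, 2, 3): 25 + (-7) + 3 = 21
σ = (1, 3, 2): 25 + (-9) + (-6) = 10
σ = (2, 1, 3): 20 + (-4) + 3 = 19
σ = (2, 3, 1): 20 + (-9) + 27 = 38
σ = (3, 1, 2): 8 + (-4) + (-6) = -2
σ = (3, 2, 1): 8 + (-7) + 27 = 28
Optimal value attained by: σ = (2, 3, 1).
Answer: det⊕(M) = 38; verdict: NONSINGULAR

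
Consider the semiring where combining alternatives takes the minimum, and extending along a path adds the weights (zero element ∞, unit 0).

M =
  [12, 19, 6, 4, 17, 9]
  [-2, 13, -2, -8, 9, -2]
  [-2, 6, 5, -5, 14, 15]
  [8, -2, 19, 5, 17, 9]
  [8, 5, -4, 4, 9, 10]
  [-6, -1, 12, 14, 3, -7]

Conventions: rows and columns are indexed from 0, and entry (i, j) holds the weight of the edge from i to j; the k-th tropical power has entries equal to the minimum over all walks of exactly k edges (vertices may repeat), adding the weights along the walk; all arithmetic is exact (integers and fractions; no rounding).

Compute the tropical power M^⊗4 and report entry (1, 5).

M^⊗2:
  [3, 2, 11, 1, 12, 2]
  [-8, -10, 3, -7, 1, -9]
  [3, -7, 4, -2, 12, 4]
  [-4, 3, -4, -10, 7, -4]
  [-6, 2, 1, -9, 10, 3]
  [-13, -8, -3, -9, -4, -14]
M^⊗3:
  [-4, -1, 0, -6, 5, -5]
  [-15, -10, -12, -18, -6, -16]
  [-9, -4, -9, -15, 2, -9]
  [-10, -12, 1, -9, -1, -11]
  [-3, -11, 0, -6, 6, -4]
  [-20, -15, -10, -16, -11, -21]
M^⊗4:
  [-11, -8, -3, -9, -2, -12]
  [-22, -20, -12, -18, -13, -23]
  [-15, -17, -6, -14, -6, -16]
  [-17, -12, -14, -20, -8, -18]
  [-13, -8, -13, -19, -2, -13]
  [-27, -22, -17, -23, -18, -28]
Key observation: the optimum is the walk 1->5->5->5->5, with weight (-2) + (-7) + (-7) + (-7) = -23.
Optimal value attained by: walk 1->5->5->5->5.
Answer: (M^⊗4)[1][5] = -23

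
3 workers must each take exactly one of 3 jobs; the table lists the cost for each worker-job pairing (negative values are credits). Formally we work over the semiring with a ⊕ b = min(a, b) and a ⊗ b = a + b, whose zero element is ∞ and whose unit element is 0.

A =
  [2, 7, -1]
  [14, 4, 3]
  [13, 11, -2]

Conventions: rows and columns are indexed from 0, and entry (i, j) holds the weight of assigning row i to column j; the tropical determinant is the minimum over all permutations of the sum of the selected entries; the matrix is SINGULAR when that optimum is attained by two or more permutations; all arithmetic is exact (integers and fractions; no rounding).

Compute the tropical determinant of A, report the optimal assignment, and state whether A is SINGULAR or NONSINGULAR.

σ = (0, 1, 2): 2 + 4 + (-2) = 4
σ = (0, 2, 1): 2 + 3 + 11 = 16
σ = (1, 0, 2): 7 + 14 + (-2) = 19
σ = (1, 2, 0): 7 + 3 + 13 = 23
σ = (2, 0, 1): (-1) + 14 + 11 = 24
σ = (2, 1, 0): (-1) + 4 + 13 = 16
Optimal value attained by: σ = (0, 1, 2).
Answer: det⊕(A) = 4; verdict: NONSINGULAR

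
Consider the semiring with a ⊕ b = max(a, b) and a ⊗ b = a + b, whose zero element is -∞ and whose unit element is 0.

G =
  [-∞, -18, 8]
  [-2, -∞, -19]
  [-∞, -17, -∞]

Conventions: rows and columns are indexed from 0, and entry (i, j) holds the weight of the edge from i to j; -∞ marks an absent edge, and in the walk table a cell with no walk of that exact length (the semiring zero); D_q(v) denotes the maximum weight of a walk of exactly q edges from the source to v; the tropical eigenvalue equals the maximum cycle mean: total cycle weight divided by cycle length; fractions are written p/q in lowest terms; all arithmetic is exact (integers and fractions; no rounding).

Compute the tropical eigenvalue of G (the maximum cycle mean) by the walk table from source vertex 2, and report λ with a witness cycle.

q=0: [-∞, -∞, 0]
q=1: [-∞, -17, -∞]
q=2: [-19, -∞, -36]
q=3: [-∞, -37, -11]
Optimal cycle mean attained by: cycle 0->2->1->0, total 8 + (-17) + (-2), length 3.
Answer: λ = -11/3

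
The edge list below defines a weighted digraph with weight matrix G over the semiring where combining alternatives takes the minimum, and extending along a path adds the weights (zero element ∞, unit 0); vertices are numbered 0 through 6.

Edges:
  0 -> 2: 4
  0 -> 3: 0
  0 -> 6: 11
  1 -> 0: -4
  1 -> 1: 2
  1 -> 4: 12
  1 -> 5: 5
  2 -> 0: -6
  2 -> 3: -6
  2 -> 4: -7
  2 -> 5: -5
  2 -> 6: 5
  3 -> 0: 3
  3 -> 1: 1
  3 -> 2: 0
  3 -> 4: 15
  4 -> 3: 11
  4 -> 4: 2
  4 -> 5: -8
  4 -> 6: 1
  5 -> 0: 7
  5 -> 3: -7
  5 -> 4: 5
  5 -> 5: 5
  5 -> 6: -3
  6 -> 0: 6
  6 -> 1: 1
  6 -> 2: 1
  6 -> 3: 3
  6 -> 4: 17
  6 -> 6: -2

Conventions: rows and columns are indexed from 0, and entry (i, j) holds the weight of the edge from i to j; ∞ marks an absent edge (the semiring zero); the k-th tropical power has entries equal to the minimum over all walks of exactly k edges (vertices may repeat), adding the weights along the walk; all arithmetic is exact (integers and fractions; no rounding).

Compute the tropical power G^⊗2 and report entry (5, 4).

G^⊗2:
  [-2, 1, 0, -2, -3, -1, 9]
  [-2, 4, 0, -4, 10, 4, 2]
  [-3, -5, -6, -12, -5, -15, -8]
  [-6, 3, 7, -6, -7, -5, 5]
  [-1, 2, 2, -15, -3, -6, -11]
  [-4, -6, -7, -2, 7, -3, -5]
  [-5, -1, -1, -5, -6, -4, -4]
Key observation: the optimum is the walk 5->4->4, with weight 5 + 2 = 7.
Optimal value attained by: walk 5->4->4.
Answer: (G^⊗2)[5][4] = 7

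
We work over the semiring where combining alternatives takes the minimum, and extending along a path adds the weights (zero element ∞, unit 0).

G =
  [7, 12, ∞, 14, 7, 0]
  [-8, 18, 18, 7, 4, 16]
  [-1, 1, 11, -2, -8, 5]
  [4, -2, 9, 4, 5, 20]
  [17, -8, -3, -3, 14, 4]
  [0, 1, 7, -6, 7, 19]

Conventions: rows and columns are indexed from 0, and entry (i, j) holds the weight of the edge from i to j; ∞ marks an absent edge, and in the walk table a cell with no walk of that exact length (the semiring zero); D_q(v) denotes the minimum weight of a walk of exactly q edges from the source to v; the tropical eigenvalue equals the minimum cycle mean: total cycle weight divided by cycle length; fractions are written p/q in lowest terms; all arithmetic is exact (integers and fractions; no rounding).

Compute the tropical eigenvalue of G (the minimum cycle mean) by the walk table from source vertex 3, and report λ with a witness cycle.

q=0: [∞, ∞, ∞, 0, ∞, ∞]
q=1: [4, -2, 9, 4, 5, 20]
q=2: [-10, -3, 2, 2, 1, 4]
q=3: [-11, -7, -2, -2, -6, -10]
q=4: [-15, -14, -9, -16, -10, -11]
q=5: [-22, -18, -13, -17, -17, -15]
q=6: [-26, -25, -20, -21, -21, -22]
Optimal cycle mean attained by: cycle 2->4->2, total (-8) + (-3), length 2.
Answer: λ = -11/2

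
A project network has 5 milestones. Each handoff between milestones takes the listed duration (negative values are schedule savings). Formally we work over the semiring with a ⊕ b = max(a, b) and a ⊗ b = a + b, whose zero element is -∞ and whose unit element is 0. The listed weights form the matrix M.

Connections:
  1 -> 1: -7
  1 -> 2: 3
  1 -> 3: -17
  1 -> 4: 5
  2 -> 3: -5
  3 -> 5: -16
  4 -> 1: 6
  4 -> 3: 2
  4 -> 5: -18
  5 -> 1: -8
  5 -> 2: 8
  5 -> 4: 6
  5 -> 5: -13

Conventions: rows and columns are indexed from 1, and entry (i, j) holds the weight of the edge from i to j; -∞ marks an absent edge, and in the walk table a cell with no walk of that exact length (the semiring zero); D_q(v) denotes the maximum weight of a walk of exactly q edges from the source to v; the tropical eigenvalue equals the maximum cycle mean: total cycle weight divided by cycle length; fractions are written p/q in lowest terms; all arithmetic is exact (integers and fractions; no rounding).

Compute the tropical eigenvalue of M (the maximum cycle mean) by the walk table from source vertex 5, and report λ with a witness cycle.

q=0: [-∞, -∞, -∞, -∞, 0]
q=1: [-8, 8, -∞, 6, -13]
q=2: [12, -5, 8, -3, -12]
q=3: [5, 15, -1, 17, -8]
q=4: [23, 8, 19, 10, -1]
q=5: [16, 26, 12, 28, 3]
Optimal cycle mean attained by: cycle 1->4->1, total 5 + 6, length 2.
Answer: λ = 11/2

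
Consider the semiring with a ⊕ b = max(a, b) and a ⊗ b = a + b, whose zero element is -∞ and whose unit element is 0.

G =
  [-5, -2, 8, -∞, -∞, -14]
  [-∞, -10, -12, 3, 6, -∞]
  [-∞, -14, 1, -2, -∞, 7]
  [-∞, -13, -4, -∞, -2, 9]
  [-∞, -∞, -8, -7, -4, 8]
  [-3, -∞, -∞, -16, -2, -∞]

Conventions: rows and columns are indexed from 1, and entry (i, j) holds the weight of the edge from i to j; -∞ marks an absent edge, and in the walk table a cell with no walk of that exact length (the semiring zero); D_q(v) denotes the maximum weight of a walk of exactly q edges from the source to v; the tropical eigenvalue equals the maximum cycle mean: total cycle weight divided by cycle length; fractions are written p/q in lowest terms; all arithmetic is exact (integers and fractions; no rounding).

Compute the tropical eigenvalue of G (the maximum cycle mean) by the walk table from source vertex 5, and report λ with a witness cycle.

q=0: [-∞, -∞, -∞, -∞, 0, -∞]
q=1: [-∞, -∞, -8, -7, -4, 8]
q=2: [5, -20, -7, -8, 6, 4]
q=3: [1, 3, 13, -1, 2, 14]
q=4: [11, -1, 14, 11, 12, 20]
q=5: [17, 9, 19, 12, 18, 21]
q=6: [18, 15, 25, 17, 19, 26]
Optimal cycle mean attained by: cycle 1->3->6->1, total 8 + 7 + (-3), length 3.
Answer: λ = 4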